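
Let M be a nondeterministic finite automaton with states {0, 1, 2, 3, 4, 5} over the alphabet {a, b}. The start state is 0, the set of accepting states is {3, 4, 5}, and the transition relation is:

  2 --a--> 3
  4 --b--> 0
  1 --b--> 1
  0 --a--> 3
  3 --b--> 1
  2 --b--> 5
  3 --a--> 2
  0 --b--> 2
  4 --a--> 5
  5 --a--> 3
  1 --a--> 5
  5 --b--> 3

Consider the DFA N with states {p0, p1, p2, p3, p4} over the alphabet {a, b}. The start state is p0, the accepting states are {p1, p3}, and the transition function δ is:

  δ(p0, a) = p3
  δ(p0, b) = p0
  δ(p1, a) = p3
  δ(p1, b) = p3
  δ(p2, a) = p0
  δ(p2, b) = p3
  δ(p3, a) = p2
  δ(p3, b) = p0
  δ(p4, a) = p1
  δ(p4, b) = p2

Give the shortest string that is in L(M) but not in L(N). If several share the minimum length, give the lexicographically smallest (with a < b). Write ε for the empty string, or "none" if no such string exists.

The string bb is accepted by M but not by N.
No shorter string lies in the difference, and bb is the lexicographically first length-2 string in L(M) \ L(N).

bb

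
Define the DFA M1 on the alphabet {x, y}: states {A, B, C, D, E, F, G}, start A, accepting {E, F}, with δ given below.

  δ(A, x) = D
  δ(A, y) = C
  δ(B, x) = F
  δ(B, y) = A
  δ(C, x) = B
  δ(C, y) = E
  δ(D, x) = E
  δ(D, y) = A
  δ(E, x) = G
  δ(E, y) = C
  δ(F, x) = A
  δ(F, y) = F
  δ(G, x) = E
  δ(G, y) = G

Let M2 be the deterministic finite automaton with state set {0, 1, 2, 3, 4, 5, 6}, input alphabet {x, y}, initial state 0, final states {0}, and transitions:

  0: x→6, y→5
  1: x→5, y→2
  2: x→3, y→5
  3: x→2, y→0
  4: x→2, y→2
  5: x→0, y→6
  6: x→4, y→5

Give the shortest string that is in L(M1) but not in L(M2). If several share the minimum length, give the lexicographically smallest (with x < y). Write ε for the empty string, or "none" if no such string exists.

The string xx is accepted by M1 but not by M2.
No shorter string lies in the difference, and xx is the lexicographically first length-2 string in L(M1) \ L(M2).

xx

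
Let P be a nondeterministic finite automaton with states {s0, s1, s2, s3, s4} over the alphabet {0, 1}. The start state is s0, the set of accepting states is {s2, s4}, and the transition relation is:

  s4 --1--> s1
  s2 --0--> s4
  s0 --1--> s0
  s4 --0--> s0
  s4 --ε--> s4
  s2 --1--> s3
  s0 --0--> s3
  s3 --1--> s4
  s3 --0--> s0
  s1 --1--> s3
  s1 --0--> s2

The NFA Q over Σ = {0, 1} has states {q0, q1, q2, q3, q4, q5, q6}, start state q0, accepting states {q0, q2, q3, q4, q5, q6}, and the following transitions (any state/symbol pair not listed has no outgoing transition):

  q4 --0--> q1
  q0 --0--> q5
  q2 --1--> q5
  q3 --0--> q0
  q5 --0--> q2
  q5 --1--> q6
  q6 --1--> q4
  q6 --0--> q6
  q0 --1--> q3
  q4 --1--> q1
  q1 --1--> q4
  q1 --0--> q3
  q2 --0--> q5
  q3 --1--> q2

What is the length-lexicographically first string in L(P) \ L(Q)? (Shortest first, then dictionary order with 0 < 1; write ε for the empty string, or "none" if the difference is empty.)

0110

The string 0110 is accepted by P but not by Q.
No shorter string lies in the difference, and 0110 is the lexicographically first length-4 string in L(P) \ L(Q).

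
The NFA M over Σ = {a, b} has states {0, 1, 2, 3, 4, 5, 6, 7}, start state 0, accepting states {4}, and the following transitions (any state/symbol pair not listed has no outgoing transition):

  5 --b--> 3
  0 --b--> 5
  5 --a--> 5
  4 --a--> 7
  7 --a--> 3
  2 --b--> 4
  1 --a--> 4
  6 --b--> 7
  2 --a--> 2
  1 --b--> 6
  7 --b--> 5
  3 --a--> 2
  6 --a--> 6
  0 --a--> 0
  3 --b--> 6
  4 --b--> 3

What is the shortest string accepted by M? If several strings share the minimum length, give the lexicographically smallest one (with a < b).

A breadth-first search from 0 reaches an accepting state first via the path 0 → 5 → 3 → 2 → 4 on input bbab.
No string of length < 4 is accepted (BFS exhausts all shorter strings without reaching an accepting state), and bbab is the lexicographically least accepting string of length 4.

bbab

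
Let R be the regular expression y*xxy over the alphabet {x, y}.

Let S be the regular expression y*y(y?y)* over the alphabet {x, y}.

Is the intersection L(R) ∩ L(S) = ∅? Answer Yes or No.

Converting the expression R to a DFA (subset construction, then merging equivalent states) gives the minimal DFA with states {r0, r1, r2, r3, r4}, start state r0, accepting states {r4} and transitions r0: x→r1, y→r0; r1: x→r2, y→r3; r2: x→r3, y→r4; r3: x→r3, y→r3; r4: x→r3, y→r3.
Converting the expression S to a DFA (subset construction, then merging equivalent states) gives the minimal DFA with states {s0, s1, s2}, start state s0, accepting states {s2} and transitions s0: x→s1, y→s2; s1: x→s1, y→s1; s2: x→s1, y→s2.
Exploring the product automaton R × S from the start pair (r0, s0), following both machines on each input symbol, reaches 6 state pairs: (r0, s0), (r1, s1), (r0, s2), (r2, s1), (r3, s1), (r4, s1).
R accepts in {r4} and S accepts in {s2}; no reachable pair has both components accepting, so no string drives both machines to acceptance simultaneously and L(R) ∩ L(S) = ∅.
So no string is accepted by both, and the intersection is empty.

Yes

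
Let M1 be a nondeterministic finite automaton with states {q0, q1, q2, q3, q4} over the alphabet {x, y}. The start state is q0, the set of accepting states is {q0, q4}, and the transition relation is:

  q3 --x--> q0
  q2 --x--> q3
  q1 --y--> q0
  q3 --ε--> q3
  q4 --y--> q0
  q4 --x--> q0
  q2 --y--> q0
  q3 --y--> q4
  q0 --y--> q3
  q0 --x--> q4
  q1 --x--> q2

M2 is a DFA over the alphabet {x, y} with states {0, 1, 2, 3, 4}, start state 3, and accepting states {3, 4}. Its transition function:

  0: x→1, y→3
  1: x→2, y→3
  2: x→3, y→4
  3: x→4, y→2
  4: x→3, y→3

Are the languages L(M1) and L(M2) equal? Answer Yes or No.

Yes

Exploring the product automaton M1 × M2 from the start pair (q0, 3), following both machines on each input symbol, reaches 3 state pairs: (q0, 3), (q4, 4), (q3, 2).
M1 accepts in {q0, q4} and M2 accepts in {3, 4}. In every reachable pair the two components are either both accepting — (q0, 3), (q4, 4) — or both non-accepting, so no string is accepted by exactly one of the machines: L(M1) \ L(M2) and L(M2) \ L(M1) are both empty.
Hence every string is accepted by M1 iff it is accepted by M2, and the two languages coincide.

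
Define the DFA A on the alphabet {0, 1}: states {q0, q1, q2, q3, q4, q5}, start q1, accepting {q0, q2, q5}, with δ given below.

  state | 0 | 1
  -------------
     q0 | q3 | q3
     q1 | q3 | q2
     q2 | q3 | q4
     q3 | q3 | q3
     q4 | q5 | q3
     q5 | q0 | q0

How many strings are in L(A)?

The useful subgraph on states {q0, q1, q2, q4, q5} is acyclic, so L(A) is finite; the longest accepting path visits 5 useful states, giving maximum string length 4.
Counting accepting paths from q1 by length: 1 of length 1, 1 of length 3, 2 of length 4. Total 4.

4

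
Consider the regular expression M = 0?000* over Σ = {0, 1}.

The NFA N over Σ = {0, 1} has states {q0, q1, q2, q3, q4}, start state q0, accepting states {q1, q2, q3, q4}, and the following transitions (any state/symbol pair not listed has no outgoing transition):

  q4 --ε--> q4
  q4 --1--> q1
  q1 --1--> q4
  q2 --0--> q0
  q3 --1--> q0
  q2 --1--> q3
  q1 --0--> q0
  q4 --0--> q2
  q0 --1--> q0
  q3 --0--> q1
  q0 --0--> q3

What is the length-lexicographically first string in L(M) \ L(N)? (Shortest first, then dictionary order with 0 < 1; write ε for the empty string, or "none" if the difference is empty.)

000

The string 000 is accepted by M but not by N.
No shorter string lies in the difference, and 000 is the lexicographically first length-3 string in L(M) \ L(N).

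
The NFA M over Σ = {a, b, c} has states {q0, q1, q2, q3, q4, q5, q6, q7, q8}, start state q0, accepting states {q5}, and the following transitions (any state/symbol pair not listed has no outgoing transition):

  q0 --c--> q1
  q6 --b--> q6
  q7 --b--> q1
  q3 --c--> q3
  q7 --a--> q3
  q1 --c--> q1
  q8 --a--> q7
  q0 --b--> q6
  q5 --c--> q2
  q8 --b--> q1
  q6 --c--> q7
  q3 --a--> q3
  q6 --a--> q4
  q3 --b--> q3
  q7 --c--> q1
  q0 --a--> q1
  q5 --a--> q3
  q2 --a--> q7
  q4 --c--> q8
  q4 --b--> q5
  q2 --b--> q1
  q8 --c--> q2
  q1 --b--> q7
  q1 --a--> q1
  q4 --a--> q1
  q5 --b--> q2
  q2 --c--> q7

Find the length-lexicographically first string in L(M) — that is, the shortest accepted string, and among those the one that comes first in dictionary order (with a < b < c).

A breadth-first search from q0 reaches an accepting state first via the path q0 → q6 → q4 → q5 on input bab.
No string of length < 3 is accepted (BFS exhausts all shorter strings without reaching an accepting state), and bab is the lexicographically least accepting string of length 3.

bab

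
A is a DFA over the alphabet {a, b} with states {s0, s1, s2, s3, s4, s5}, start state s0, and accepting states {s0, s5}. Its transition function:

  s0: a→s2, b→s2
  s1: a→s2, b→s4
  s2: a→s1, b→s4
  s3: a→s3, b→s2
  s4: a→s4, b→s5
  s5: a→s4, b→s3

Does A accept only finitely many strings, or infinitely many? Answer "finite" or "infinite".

infinite

State s2 is reachable from the start and can reach an accepting state, and it lies on the cycle s2 → s1 → s2.
Traversing that cycle any number of times yields accepted strings of unbounded length, so the language is infinite.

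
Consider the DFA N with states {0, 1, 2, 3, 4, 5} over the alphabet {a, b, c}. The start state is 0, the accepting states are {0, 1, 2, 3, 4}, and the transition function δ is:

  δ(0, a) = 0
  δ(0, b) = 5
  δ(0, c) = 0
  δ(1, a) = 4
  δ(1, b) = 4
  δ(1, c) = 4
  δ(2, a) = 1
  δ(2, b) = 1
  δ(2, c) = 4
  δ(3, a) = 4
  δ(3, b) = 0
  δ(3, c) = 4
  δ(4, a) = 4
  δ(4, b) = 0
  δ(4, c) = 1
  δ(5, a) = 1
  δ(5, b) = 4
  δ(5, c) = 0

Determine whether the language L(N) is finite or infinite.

infinite

State 0 is reachable from the start and can reach an accepting state, and it lies on the cycle 0 → 0.
Traversing that cycle any number of times yields accepted strings of unbounded length, so the language is infinite.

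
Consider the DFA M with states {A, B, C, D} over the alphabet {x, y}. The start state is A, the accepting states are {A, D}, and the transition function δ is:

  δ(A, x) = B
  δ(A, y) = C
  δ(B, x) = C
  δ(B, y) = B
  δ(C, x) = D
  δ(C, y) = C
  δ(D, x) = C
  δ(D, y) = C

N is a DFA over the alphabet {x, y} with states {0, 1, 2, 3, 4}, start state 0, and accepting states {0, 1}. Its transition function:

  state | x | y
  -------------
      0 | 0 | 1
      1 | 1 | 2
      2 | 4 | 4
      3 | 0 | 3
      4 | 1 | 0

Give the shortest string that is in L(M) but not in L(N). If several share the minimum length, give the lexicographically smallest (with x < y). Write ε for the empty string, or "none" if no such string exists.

yyx

The string yyx is accepted by M but not by N.
No shorter string lies in the difference, and yyx is the lexicographically first length-3 string in L(M) \ L(N).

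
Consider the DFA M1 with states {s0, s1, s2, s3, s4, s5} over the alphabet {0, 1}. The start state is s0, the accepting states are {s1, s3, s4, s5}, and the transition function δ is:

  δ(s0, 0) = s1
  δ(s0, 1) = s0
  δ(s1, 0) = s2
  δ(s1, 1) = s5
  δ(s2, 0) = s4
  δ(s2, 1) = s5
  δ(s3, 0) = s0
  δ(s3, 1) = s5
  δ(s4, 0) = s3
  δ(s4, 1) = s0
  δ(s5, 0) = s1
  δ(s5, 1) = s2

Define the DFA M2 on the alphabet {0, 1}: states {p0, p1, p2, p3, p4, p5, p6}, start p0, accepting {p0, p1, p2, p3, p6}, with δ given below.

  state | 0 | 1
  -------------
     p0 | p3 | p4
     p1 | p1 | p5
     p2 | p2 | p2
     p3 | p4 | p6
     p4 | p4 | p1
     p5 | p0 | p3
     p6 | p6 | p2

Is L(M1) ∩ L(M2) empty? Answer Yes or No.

The string 0 is accepted by both M1 and M2.
Hence L(M1) ∩ L(M2) ≠ ∅.

No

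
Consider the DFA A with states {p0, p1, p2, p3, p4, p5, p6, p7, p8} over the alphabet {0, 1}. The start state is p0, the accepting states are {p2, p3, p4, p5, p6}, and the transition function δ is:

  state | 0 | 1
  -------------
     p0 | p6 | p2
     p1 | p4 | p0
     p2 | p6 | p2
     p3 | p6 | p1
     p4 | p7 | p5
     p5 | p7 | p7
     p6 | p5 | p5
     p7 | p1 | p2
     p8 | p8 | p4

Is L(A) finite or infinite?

State p2 is reachable from the start and can reach an accepting state, and it lies on the cycle p2 → p2.
Traversing that cycle any number of times yields accepted strings of unbounded length, so the language is infinite.

infinite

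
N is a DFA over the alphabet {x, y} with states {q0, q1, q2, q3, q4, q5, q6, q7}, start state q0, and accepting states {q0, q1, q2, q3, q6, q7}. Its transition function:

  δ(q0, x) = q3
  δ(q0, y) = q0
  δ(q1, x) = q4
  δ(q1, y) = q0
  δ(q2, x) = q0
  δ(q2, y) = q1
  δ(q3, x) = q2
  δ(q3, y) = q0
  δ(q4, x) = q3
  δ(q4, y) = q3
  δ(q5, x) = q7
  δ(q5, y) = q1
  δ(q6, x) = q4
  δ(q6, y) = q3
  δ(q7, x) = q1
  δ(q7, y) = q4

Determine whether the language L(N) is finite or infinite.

State q0 is reachable from the start and can reach an accepting state, and it lies on the cycle q0 → q0.
Traversing that cycle any number of times yields accepted strings of unbounded length, so the language is infinite.

infinite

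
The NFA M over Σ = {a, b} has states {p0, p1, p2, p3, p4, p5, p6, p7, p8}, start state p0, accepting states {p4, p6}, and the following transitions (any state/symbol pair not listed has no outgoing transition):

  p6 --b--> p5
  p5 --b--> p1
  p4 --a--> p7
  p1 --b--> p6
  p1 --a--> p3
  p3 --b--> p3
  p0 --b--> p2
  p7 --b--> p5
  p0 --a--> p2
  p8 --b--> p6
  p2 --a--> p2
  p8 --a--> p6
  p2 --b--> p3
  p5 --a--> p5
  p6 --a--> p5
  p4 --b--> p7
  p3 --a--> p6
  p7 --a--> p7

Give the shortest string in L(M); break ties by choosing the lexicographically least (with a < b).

A breadth-first search from p0 reaches an accepting state first via the path p0 → p2 → p3 → p6 on input aba.
No string of length < 3 is accepted (BFS exhausts all shorter strings without reaching an accepting state), and aba is the lexicographically least accepting string of length 3.

aba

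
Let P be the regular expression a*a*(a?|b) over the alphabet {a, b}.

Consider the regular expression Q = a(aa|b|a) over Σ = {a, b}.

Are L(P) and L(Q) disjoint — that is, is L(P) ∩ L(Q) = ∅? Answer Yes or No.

No

The string aa is accepted by both P and Q.
Hence L(P) ∩ L(Q) ≠ ∅.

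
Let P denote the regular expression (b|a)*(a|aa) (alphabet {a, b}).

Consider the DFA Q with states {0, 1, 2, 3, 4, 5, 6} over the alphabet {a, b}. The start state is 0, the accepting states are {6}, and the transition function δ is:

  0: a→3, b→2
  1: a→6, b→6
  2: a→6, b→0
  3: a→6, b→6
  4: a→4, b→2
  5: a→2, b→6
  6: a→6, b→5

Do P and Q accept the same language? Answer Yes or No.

The string a is accepted by P but rejected by Q.
So L(P) ≠ L(Q).

No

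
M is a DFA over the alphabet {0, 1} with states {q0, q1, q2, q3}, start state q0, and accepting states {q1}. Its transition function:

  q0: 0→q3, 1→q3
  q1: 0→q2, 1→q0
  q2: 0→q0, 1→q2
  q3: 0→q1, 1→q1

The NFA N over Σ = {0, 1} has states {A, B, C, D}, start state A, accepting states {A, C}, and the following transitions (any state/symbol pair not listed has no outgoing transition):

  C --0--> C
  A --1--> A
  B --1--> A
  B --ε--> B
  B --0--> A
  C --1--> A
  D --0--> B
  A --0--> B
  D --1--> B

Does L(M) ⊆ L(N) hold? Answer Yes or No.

No

The string 10 is in L(M) but not in L(N).
So L(M) ⊄ L(N).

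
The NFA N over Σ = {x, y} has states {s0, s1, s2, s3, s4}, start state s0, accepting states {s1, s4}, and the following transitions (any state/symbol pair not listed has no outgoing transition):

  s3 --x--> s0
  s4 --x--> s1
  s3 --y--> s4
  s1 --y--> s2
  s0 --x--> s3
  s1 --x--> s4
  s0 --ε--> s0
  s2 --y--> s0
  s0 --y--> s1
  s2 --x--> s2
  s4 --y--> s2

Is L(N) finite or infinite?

infinite

State s0 is reachable from the start and can reach an accepting state, and it lies on the cycle s0 → s1 → s2 → s0.
Traversing that cycle any number of times yields accepted strings of unbounded length, so the language is infinite.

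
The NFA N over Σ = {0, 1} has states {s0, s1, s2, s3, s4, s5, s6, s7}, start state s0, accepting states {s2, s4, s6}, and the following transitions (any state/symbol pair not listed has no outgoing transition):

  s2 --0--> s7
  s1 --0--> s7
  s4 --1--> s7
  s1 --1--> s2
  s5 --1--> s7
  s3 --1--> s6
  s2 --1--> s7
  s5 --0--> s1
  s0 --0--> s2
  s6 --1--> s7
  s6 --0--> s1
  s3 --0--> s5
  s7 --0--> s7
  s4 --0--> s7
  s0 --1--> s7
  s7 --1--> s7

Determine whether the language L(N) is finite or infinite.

The useful states (reachable from s0 and able to reach an accepting state) are {s0, s2}.
Restricted to these states the transition graph has no cycle, so every accepting path has bounded length and L is finite.

finite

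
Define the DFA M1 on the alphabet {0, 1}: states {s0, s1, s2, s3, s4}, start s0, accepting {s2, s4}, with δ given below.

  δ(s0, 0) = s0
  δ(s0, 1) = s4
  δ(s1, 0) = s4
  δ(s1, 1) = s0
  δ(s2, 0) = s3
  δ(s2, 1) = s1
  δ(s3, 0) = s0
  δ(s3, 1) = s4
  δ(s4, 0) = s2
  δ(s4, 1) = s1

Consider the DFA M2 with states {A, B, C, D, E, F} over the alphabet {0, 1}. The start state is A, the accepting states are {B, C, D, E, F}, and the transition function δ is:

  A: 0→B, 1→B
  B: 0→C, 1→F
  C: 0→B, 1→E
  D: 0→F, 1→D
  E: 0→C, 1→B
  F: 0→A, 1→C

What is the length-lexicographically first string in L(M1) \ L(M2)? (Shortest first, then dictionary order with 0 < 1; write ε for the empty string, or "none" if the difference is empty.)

The string 010 is accepted by M1 but not by M2.
No shorter string lies in the difference, and 010 is the lexicographically first length-3 string in L(M1) \ L(M2).

010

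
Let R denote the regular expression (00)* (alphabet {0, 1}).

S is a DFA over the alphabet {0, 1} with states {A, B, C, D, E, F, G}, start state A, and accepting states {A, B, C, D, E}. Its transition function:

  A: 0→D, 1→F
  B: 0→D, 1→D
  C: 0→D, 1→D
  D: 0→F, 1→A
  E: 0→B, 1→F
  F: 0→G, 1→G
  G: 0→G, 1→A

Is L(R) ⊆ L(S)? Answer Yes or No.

No

The string 00 is in L(R) but not in L(S).
So L(R) ⊄ L(S).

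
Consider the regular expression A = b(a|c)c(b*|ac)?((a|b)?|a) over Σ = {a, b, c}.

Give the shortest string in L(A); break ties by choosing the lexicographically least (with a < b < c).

bac

By inspection of the expression, no string of length less than 3 matches, and bac is the lexicographically first match of length 3.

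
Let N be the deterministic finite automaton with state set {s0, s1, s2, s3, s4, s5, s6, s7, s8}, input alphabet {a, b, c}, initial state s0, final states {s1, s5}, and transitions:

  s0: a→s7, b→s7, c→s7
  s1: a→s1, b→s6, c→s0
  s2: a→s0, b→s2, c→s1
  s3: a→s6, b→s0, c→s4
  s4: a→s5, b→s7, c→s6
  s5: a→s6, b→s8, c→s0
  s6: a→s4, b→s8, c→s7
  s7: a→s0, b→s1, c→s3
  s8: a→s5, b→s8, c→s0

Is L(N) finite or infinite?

State s0 is reachable from the start and can reach an accepting state, and it lies on the cycle s0 → s7 → s0.
Traversing that cycle any number of times yields accepted strings of unbounded length, so the language is infinite.

infinite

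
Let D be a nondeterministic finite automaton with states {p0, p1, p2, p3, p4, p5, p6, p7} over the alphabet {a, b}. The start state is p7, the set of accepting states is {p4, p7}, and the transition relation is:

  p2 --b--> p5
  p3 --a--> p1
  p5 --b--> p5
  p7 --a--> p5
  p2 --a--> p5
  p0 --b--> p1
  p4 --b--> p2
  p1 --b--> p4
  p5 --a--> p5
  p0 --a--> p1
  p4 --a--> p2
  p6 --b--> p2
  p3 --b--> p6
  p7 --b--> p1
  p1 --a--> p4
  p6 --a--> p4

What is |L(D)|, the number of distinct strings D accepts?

3

The useful subgraph on states {p1, p4, p7} is acyclic, so L(D) is finite; the longest accepting path visits 3 useful states, giving maximum string length 2.
Counting accepting paths from p7 by length: 1 of length 0, 2 of length 2. Total 3.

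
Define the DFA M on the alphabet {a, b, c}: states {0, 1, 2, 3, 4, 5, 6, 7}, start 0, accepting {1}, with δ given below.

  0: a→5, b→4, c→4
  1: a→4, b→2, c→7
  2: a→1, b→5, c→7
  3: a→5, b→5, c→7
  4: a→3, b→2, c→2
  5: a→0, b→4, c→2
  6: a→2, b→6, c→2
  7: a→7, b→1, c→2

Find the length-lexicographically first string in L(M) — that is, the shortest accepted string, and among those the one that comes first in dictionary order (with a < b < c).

aca

A breadth-first search from 0 reaches an accepting state first via the path 0 → 5 → 2 → 1 on input aca.
No string of length < 3 is accepted (BFS exhausts all shorter strings without reaching an accepting state), and aca is the lexicographically least accepting string of length 3.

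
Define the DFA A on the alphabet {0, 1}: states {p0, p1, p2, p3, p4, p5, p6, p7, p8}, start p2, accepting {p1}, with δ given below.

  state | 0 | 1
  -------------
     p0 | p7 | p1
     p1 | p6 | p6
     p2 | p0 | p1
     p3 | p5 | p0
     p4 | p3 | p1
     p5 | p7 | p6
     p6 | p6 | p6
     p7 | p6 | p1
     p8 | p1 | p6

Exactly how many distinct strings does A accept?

3

The useful subgraph on states {p0, p1, p2, p7} is acyclic, so L(A) is finite; the longest accepting path visits 4 useful states, giving maximum string length 3.
Counting accepting paths from p2 by length: 1 of length 1, 1 of length 2, 1 of length 3. Total 3.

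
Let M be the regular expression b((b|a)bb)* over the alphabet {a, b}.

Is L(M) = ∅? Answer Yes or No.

The string b matches the expression, so it belongs to L(M).
Since L(M) contains at least one string, it is not empty.

No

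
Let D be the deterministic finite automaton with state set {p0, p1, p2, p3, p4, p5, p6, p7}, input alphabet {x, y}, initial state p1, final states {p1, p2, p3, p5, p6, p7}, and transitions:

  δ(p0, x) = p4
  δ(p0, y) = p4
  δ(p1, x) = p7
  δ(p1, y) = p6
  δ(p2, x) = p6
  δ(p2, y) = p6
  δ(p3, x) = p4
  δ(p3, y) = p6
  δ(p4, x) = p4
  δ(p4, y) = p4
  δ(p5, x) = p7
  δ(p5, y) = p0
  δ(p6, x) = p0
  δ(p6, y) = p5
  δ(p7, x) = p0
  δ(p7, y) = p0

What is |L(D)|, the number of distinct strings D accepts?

The useful subgraph on states {p1, p5, p6, p7} is acyclic, so L(D) is finite; the longest accepting path visits 4 useful states, giving maximum string length 3.
Counting accepting paths from p1 by length: 1 of length 0, 2 of length 1, 1 of length 2, 1 of length 3. Total 5.

5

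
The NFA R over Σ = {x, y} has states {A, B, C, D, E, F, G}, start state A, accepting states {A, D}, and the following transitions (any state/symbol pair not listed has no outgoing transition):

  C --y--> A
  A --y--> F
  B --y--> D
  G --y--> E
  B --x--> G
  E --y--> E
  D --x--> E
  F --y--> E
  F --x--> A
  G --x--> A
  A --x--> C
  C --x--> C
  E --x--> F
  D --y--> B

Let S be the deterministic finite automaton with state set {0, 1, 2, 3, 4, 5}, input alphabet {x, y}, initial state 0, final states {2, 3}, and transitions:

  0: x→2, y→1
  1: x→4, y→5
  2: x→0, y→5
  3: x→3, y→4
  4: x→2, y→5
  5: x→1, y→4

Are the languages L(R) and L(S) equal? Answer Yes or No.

The empty string ε is accepted by R but rejected by S.
So L(R) ≠ L(S).

No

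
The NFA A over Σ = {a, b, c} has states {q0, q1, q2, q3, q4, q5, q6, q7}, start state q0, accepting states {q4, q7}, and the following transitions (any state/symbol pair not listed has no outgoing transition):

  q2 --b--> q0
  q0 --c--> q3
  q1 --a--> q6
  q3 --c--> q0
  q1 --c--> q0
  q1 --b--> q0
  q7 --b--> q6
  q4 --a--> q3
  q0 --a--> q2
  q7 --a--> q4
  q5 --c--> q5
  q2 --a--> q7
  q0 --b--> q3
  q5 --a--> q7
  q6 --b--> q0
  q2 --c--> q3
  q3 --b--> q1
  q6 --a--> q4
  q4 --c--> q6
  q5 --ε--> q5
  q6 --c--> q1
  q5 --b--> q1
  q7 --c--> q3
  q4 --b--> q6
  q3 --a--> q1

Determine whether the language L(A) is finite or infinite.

infinite

State q0 is reachable from the start and can reach an accepting state, and it lies on the cycle q0 → q2 → q0.
Traversing that cycle any number of times yields accepted strings of unbounded length, so the language is infinite.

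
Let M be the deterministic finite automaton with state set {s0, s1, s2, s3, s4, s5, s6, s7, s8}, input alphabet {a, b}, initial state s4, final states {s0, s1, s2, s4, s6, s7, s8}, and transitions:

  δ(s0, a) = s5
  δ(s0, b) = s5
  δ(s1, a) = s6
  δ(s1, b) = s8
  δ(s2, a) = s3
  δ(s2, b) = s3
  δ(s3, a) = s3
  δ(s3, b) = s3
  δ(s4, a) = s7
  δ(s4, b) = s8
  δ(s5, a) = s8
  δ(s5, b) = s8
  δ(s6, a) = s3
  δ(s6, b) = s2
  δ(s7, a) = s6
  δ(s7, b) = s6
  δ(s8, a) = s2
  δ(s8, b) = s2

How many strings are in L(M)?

The useful subgraph on states {s2, s4, s6, s7, s8} is acyclic, so L(M) is finite; the longest accepting path visits 4 useful states, giving maximum string length 3.
Counting accepting paths from s4 by length: 1 of length 0, 2 of length 1, 4 of length 2, 2 of length 3. Total 9.

9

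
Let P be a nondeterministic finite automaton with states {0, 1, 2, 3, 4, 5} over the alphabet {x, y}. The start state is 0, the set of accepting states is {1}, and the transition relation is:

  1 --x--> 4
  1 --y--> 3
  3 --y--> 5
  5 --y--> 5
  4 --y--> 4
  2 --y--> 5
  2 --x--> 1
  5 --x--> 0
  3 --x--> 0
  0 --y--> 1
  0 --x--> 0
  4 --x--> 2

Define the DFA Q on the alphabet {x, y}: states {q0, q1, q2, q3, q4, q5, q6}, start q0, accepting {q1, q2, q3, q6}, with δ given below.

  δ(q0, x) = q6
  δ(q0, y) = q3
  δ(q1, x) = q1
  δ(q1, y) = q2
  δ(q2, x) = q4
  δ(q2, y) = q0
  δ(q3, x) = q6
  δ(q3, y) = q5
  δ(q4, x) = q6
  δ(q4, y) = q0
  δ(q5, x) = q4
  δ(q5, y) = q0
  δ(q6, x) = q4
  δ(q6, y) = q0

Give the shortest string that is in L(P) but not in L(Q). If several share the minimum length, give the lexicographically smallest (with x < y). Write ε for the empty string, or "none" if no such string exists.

The string xy is accepted by P but not by Q.
No shorter string lies in the difference, and xy is the lexicographically first length-2 string in L(P) \ L(Q).

xy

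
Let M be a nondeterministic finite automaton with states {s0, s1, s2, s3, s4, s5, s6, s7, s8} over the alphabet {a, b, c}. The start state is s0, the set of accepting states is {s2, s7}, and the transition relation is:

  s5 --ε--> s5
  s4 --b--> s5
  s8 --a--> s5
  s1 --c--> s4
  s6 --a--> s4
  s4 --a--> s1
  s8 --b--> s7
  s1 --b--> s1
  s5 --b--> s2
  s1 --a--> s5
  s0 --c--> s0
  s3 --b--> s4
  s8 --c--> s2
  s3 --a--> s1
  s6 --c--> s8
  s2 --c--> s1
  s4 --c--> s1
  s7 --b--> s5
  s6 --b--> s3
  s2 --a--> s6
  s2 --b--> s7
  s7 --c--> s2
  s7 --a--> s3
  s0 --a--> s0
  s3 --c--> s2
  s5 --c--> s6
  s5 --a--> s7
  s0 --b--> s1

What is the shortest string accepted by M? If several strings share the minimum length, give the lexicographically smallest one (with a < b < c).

baa

A breadth-first search from s0 reaches an accepting state first via the path s0 → s1 → s5 → s7 on input baa.
No string of length < 3 is accepted (BFS exhausts all shorter strings without reaching an accepting state), and baa is the lexicographically least accepting string of length 3.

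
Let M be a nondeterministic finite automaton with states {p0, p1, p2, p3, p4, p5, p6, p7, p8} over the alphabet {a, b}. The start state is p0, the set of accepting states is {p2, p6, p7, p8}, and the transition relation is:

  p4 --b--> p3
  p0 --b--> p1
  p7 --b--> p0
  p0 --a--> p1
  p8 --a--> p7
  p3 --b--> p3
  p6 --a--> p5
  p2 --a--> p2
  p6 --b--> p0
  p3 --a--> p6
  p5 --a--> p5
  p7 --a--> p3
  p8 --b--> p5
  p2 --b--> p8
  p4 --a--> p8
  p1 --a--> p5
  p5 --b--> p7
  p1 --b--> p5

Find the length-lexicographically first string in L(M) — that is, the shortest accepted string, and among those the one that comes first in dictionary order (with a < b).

A breadth-first search from p0 reaches an accepting state first via the path p0 → p1 → p5 → p7 on input aab.
No string of length < 3 is accepted (BFS exhausts all shorter strings without reaching an accepting state), and aab is the lexicographically least accepting string of length 3.

aab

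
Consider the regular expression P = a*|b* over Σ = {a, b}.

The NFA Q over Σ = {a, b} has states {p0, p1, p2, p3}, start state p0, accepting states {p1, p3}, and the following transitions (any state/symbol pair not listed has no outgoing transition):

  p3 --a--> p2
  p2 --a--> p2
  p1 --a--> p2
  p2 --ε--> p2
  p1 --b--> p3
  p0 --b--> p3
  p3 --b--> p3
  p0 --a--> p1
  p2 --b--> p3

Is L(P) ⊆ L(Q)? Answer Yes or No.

No

The empty string ε is in L(P) but not in L(Q).
So L(P) ⊄ L(Q).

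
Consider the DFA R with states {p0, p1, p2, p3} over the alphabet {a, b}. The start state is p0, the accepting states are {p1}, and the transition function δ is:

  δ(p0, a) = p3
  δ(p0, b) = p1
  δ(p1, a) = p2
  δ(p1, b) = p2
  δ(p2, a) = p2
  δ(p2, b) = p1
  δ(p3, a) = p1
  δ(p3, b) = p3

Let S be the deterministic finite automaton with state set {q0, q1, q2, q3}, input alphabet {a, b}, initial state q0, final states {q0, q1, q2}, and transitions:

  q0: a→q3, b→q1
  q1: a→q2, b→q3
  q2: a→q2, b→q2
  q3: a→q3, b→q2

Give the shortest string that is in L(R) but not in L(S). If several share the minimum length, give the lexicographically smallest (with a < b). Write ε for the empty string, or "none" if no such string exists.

aa

The string aa is accepted by R but not by S.
No shorter string lies in the difference, and aa is the lexicographically first length-2 string in L(R) \ L(S).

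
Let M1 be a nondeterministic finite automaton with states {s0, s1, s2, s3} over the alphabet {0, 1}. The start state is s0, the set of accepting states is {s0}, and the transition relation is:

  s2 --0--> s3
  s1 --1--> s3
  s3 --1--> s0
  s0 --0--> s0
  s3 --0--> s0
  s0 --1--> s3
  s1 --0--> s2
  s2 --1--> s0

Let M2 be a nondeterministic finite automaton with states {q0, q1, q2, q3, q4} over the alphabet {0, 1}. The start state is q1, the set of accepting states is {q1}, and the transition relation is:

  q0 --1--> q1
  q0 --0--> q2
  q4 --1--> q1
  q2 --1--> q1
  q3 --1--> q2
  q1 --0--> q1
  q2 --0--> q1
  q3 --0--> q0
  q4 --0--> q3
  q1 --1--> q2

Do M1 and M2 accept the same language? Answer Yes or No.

Yes

Exploring the product automaton M1 × M2 from the start pair (s0, q1), following both machines on each input symbol, reaches 2 state pairs: (s0, q1), (s3, q2).
M1 accepts in {s0} and M2 accepts in {q1}. In every reachable pair the two components are either both accepting — (s0, q1) — or both non-accepting, so no string is accepted by exactly one of the machines: L(M1) \ L(M2) and L(M2) \ L(M1) are both empty.
Hence every string is accepted by M1 iff it is accepted by M2, and the two languages coincide.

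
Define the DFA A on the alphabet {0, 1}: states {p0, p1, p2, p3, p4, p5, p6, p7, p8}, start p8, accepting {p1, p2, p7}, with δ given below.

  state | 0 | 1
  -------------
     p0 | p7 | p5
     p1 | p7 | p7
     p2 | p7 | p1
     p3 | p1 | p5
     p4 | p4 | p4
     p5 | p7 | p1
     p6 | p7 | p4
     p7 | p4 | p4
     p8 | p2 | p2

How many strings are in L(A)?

The useful subgraph on states {p1, p2, p7, p8} is acyclic, so L(A) is finite; the longest accepting path visits 4 useful states, giving maximum string length 3.
Counting accepting paths from p8 by length: 2 of length 1, 4 of length 2, 4 of length 3. Total 10.

10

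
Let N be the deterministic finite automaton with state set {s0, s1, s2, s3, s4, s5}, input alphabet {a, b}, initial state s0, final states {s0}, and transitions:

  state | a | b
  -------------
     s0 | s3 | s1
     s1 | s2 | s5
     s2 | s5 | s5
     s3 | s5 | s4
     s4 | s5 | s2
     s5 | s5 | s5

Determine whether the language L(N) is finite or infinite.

The useful states (reachable from s0 and able to reach an accepting state) are {s0}.
Restricted to these states the transition graph has no cycle, so every accepting path has bounded length and L is finite.

finite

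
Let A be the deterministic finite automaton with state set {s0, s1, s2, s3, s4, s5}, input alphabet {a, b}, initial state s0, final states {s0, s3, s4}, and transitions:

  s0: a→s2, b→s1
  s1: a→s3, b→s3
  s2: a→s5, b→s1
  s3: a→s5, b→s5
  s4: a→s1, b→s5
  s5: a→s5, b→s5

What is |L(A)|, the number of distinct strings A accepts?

5

The useful subgraph on states {s0, s1, s2, s3} is acyclic, so L(A) is finite; the longest accepting path visits 4 useful states, giving maximum string length 3.
Counting accepting paths from s0 by length: 1 of length 0, 2 of length 2, 2 of length 3. Total 5.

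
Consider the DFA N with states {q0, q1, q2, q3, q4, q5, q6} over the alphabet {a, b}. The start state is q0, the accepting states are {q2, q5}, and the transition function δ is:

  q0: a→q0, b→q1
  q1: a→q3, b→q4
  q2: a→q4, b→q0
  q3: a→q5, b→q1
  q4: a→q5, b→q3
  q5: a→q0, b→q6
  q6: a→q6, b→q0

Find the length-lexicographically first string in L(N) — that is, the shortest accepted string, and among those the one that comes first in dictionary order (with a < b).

baa

A breadth-first search from q0 reaches an accepting state first via the path q0 → q1 → q3 → q5 on input baa.
No string of length < 3 is accepted (BFS exhausts all shorter strings without reaching an accepting state), and baa is the lexicographically least accepting string of length 3.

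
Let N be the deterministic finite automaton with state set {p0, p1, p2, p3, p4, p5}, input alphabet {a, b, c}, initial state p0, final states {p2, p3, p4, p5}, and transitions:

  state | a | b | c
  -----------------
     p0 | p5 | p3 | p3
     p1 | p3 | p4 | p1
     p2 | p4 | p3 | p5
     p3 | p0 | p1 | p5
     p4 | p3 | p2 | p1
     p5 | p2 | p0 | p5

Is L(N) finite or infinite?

infinite

State p0 is reachable from the start and can reach an accepting state, and it lies on the cycle p0 → p3 → p0.
Traversing that cycle any number of times yields accepted strings of unbounded length, so the language is infinite.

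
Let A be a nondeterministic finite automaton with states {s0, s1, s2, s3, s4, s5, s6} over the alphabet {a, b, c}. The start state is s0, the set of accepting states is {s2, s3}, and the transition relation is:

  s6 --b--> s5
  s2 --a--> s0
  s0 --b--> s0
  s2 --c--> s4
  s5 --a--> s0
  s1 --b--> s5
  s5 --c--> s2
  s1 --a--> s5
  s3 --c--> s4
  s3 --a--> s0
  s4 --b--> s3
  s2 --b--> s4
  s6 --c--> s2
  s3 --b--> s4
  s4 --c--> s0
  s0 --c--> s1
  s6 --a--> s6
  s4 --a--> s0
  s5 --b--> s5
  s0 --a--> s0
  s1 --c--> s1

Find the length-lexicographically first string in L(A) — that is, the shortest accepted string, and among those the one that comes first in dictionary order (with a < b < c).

A breadth-first search from s0 reaches an accepting state first via the path s0 → s1 → s5 → s2 on input cac.
No string of length < 3 is accepted (BFS exhausts all shorter strings without reaching an accepting state), and cac is the lexicographically least accepting string of length 3.

cac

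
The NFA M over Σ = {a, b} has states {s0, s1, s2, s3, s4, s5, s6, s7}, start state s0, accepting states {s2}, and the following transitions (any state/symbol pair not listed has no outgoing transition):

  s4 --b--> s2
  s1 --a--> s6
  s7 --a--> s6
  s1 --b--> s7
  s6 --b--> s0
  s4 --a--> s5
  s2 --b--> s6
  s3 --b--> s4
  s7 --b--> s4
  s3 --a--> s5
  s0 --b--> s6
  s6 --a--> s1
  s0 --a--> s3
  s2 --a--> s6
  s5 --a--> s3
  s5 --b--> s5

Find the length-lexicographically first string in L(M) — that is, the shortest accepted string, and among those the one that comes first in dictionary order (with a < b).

abb

A breadth-first search from s0 reaches an accepting state first via the path s0 → s3 → s4 → s2 on input abb.
No string of length < 3 is accepted (BFS exhausts all shorter strings without reaching an accepting state), and abb is the lexicographically least accepting string of length 3.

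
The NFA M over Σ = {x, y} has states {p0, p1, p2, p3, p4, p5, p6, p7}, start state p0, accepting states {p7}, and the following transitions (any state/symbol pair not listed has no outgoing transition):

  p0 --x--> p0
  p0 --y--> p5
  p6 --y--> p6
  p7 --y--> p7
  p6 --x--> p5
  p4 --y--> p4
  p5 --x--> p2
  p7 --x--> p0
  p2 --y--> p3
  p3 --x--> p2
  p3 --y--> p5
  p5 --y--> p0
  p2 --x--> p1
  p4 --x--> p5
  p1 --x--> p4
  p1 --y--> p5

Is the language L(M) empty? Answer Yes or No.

Yes

The states reachable from the start state are {p0, p1, p2, p3, p4, p5}.
None of the accepting states {p7} is reachable, so no string is accepted and L(M) = ∅.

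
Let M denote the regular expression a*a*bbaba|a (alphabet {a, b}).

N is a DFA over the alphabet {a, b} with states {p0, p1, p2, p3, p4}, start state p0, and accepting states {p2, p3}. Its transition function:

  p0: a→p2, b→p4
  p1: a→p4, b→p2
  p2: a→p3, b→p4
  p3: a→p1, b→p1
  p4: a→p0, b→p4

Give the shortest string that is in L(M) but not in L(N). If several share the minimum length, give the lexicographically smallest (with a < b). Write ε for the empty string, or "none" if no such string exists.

bbaba

The string bbaba is accepted by M but not by N.
No shorter string lies in the difference, and bbaba is the lexicographically first length-5 string in L(M) \ L(N).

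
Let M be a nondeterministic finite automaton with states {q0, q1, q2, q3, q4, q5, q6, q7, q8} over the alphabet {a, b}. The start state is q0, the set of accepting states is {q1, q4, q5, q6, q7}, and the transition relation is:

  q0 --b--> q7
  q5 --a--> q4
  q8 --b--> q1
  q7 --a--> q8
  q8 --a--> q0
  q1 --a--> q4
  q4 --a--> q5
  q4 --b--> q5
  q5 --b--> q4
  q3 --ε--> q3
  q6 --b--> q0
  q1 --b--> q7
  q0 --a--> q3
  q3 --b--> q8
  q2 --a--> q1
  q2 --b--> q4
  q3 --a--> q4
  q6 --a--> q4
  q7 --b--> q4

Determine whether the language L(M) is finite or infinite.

State q0 is reachable from the start and can reach an accepting state, and it lies on the cycle q0 → q3 → q8 → q0.
Traversing that cycle any number of times yields accepted strings of unbounded length, so the language is infinite.

infinite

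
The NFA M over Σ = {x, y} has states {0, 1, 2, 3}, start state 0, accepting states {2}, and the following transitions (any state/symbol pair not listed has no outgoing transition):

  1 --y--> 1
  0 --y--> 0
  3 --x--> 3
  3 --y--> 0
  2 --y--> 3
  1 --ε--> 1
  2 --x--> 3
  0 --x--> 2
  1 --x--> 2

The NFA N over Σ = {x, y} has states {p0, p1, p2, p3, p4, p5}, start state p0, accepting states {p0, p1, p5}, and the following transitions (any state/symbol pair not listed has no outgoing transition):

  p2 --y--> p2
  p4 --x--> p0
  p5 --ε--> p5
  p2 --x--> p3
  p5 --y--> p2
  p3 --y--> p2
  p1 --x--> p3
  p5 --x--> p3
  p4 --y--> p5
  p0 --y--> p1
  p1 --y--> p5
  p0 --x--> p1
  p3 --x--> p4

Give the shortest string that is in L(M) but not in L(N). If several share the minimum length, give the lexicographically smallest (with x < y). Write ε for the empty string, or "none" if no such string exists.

The string yx is accepted by M but not by N.
No shorter string lies in the difference, and yx is the lexicographically first length-2 string in L(M) \ L(N).

yx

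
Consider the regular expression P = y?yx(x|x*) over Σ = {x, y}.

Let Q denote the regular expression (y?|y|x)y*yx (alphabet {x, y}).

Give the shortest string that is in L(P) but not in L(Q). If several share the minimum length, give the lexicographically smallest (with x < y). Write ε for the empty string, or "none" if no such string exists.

The string yxx is accepted by P but not by Q.
No shorter string lies in the difference, and yxx is the lexicographically first length-3 string in L(P) \ L(Q).

yxx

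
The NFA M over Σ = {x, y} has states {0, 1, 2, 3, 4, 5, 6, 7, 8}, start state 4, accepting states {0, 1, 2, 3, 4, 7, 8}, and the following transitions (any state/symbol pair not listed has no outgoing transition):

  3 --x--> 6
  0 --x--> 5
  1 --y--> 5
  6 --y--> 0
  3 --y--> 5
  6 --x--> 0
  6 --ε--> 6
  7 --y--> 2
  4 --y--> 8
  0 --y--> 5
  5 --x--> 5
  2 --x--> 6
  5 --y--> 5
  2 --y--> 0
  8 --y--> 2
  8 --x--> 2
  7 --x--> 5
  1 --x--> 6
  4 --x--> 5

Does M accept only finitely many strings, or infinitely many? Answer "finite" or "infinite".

The useful states (reachable from 4 and able to reach an accepting state) are {0, 2, 4, 6, 8}.
Restricted to these states the transition graph has no cycle, so every accepting path has bounded length and L is finite.

finite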